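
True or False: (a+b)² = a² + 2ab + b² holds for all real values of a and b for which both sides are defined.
Claim: (a+b)² = a² + 2ab + b².
Reasoning: Expand: (a+b)² = (a+b)(a+b) = a·a + a·b + b·a + b·b = a² + 2ab + b².
So the two sides agree for all real values of a and b for which both sides are defined.

Conclusion: True.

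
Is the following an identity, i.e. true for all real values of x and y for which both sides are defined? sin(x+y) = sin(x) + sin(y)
Claim: sin(x+y) = sin(x) + sin(y).
Test a specific point where both sides are defined: x = -π/3, y = -π/3.
LHS = sin(x+y) ≈ -0.8660
RHS = sin(x) + sin(y) ≈ -1.7321
Since -0.8660 ≠ -1.7321, the equation fails at this point, so it cannot hold for all real values of x and y for which both sides are defined.
The correct expansion is sin(x+y) = sin(x)cos(y) + cos(x)sin(y); sine is not additive.

Conclusion: No, this is NOT an identity.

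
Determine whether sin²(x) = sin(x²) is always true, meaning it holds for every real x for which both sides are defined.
Claim: sin²(x) = sin(x²).
Test a specific point where both sides are defined: x = π/6.
LHS = sin²(x) ≈ 0.2500
RHS = sin(x²) ≈ 0.2707
Since 0.2500 ≠ 0.2707, the equation fails at this point, so it cannot hold for every real x for which both sides are defined.
sin²(x) means (sin x)², squaring the output; sin(x²) squares the input. These are different functions.

Conclusion: No, this is NOT an identity.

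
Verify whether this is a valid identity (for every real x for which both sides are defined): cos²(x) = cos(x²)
Claim: cos²(x) = cos(x²).
Test a specific point where both sides are defined: x = π/4.
LHS = cos²(x) ≈ 0.5000
RHS = cos(x²) ≈ 0.8157
Since 0.5000 ≠ 0.8157, the equation fails at this point, so it cannot hold for every real x for which both sides are defined.
cos²(x) means (cos x)², squaring the output; cos(x²) squares the input. These are different functions.

Conclusion: No, this is NOT an identity.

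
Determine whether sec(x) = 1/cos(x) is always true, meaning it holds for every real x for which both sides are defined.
Yes, this is an identity.

Claim: sec(x) = 1/cos(x).
Reasoning: sec(x) is by definition the reciprocal of cos(x), wherever cos(x) ≠ 0.
So the two sides agree for every real x for which both sides are defined.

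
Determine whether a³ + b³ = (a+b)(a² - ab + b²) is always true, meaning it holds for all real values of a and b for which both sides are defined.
Claim: a³ + b³ = (a+b)(a² - ab + b²).
Reasoning: Expand the right side: (a+b)(a² - ab + b²) = a³ - a²b + ab² + a²b - ab² + b³ = a³ + b³ (the middle terms cancel in pairs).
So the two sides agree for all real values of a and b for which both sides are defined.

Conclusion: Yes, this is an identity.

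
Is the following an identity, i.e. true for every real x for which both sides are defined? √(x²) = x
Claim: √(x²) = x.
Test a specific point where both sides are defined: x = -1.
LHS = √(x²) ≈ 1.0000
RHS = x ≈ -1.0000
Since 1.0000 ≠ -1.0000, the equation fails at this point, so it cannot hold for every real x for which both sides are defined.
√(x²) = |x|, which differs from x whenever x < 0 (both sides are defined for every real x).

Conclusion: No, this is NOT an identity.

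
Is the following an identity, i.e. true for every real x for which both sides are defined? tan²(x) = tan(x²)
Claim: tan²(x) = tan(x²).
Test a specific point where both sides are defined: x = 3π/4.
LHS = tan²(x) ≈ 1.0000
RHS = tan(x²) ≈ -0.8977
Since 1.0000 ≠ -0.8977, the equation fails at this point, so it cannot hold for every real x for which both sides are defined.
tan²(x) means (tan x)², squaring the output; tan(x²) squares the input. These are different functions.

Conclusion: No, this is NOT an identity.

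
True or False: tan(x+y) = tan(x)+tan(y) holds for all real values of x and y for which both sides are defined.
Claim: tan(x+y) = tan(x)+tan(y).
Test a specific point where both sides are defined: x = 2π/3, y = -π/3.
LHS = tan(x+y) ≈ 1.7321
RHS = tan(x)+tan(y) ≈ -3.4641
Since 1.7321 ≠ -3.4641, the equation fails at this point, so it cannot hold for all real values of x and y for which both sides are defined.
The correct formula is tan(x+y) = (tan(x) + tan(y))/(1 - tan(x)tan(y)).

Conclusion: False.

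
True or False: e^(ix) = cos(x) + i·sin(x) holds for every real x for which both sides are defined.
Claim: e^(ix) = cos(x) + i·sin(x).
Reasoning: Euler's formula. Expand e^(ix) = Σ (ix)^k / k!. Since i² = -1, the even-k terms are Σ (-1)^m x^(2m)/(2m)! = cos(x) and the odd-k terms are i · Σ (-1)^m x^(2m+1)/(2m+1)! = i·sin(x).
So the two sides agree for every real x for which both sides are defined.

Conclusion: True.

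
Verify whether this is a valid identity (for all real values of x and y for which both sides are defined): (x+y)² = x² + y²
Claim: (x+y)² = x² + y².
Test a specific point where both sides are defined: x = 1, y = -2.
LHS = (x+y)² ≈ 1.0000
RHS = x² + y² ≈ 5.0000
Since 1.0000 ≠ 5.0000, the equation fails at this point, so it cannot hold for all real values of x and y for which both sides are defined.
The correct expansion is (x+y)² = x² + 2xy + y²; the cross term 2xy is missing.

Conclusion: No, this is NOT an identity.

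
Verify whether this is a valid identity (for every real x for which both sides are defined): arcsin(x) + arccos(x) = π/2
Yes, this is an identity.

Claim: arcsin(x) + arccos(x) = π/2.
Reasoning: Both sides are defined for -1 ≤ x ≤ 1. Let θ = arcsin(x), so sin θ = x and θ ∈ [-π/2, π/2]. Then cos(π/2 - θ) = sin θ = x and π/2 - θ ∈ [0, π], which is exactly the range of arccos, so arccos(x) = π/2 - θ. Adding: arcsin(x) + arccos(x) = θ + (π/2 - θ) = π/2.
So the two sides agree for every real x for which both sides are defined.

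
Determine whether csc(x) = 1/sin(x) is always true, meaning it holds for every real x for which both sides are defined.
Yes, this is an identity.

Claim: csc(x) = 1/sin(x).
Reasoning: csc(x) is by definition the reciprocal of sin(x), wherever sin(x) ≠ 0.
So the two sides agree for every real x for which both sides are defined.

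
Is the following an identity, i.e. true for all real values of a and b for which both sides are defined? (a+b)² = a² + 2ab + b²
Yes, this is an identity.

Claim: (a+b)² = a² + 2ab + b².
Reasoning: Expand: (a+b)² = (a+b)(a+b) = a·a + a·b + b·a + b·b = a² + 2ab + b².
So the two sides agree for all real values of a and b for which both sides are defined.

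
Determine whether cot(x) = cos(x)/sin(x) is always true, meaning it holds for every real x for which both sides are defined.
Yes, this is an identity.

Claim: cot(x) = cos(x)/sin(x).
Reasoning: cot(x) is defined as 1/tan(x) = 1/(sin(x)/cos(x)) = cos(x)/sin(x), wherever sin(x) ≠ 0.
So the two sides agree for every real x for which both sides are defined.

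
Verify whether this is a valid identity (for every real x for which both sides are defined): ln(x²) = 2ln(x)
Yes, this is an identity.

Claim: ln(x²) = 2ln(x).
Reasoning: The right side requires x > 0. For x > 0, x² = (e^(ln x))² = e^(2ln x), so ln(x²) = 2ln(x). (For x < 0 the right side is undefined, so those values are outside the claim.)
So the two sides agree for every real x for which both sides are defined.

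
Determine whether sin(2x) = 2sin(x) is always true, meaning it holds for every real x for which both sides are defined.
No, this is NOT an identity.

Claim: sin(2x) = 2sin(x).
Test a specific point where both sides are defined: x = π/2.
LHS = sin(2x) ≈ 0.0000
RHS = 2sin(x) ≈ 2.0000
Since 0.0000 ≠ 2.0000, the equation fails at this point, so it cannot hold for every real x for which both sides are defined.
The correct double-angle formula is sin(2x) = 2sin(x)cos(x).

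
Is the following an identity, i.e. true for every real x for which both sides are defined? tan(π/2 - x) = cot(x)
Yes, this is an identity.

Claim: tan(π/2 - x) = cot(x).
Reasoning: tan(π/2 - x) = sin(π/2 - x)/cos(π/2 - x) = cos(x)/sin(x) = cot(x), using the cofunction identities sin(π/2 - x) = cos(x) and cos(π/2 - x) = sin(x).
So the two sides agree for every real x for which both sides are defined.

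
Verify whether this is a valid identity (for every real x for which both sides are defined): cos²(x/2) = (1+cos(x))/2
Claim: cos²(x/2) = (1+cos(x))/2.
Reasoning: Use cos(2θ) = 2cos²θ - 1 with θ = x/2: cos(x) = 2cos²(x/2) - 1. Solving for cos²(x/2) gives (1 + cos(x))/2.
So the two sides agree for every real x for which both sides are defined.

Conclusion: Yes, this is an identity.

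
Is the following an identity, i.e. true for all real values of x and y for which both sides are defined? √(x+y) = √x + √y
Claim: √(x+y) = √x + √y.
Test a specific point where both sides are defined: x = 5, y = 1/2.
LHS = √(x+y) ≈ 2.3452
RHS = √x + √y ≈ 2.9432
Since 2.3452 ≠ 2.9432, the equation fails at this point, so it cannot hold for all real values of x and y for which both sides are defined.
Squaring the right side gives x + 2√(xy) + y, not x + y.

Conclusion: No, this is NOT an identity.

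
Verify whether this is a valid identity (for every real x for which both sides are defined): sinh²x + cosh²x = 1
Claim: sinh²x + cosh²x = 1.
Test a specific point where both sides are defined: x = -2.
LHS = sinh²x + cosh²x ≈ 27.3082
RHS = 1 ≈ 1.0000
Since 27.3082 ≠ 1.0000, the equation fails at this point, so it cannot hold for every real x for which both sides are defined.
The correct hyperbolic identity is cosh²x - sinh²x = 1 (a difference); the sum sinh²x + cosh²x equals cosh(2x).

Conclusion: No, this is NOT an identity.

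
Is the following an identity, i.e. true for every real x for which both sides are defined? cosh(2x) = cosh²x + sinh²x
Yes, this is an identity.

Claim: cosh(2x) = cosh²x + sinh²x.
Reasoning: cosh²x = (e^(2x) + 2 + e^(-2x))/4 and sinh²x = (e^(2x) - 2 + e^(-2x))/4. Adding gives (2e^(2x) + 2e^(-2x))/4 = (e^(2x) + e^(-2x))/2 = cosh(2x).
So the two sides agree for every real x for which both sides are defined.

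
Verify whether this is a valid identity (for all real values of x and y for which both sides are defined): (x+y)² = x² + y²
No, this is NOT an identity.

Claim: (x+y)² = x² + y².
Test a specific point where both sides are defined: x = 2, y = 3.
LHS = (x+y)² ≈ 25.0000
RHS = x² + y² ≈ 13.0000
Since 25.0000 ≠ 13.0000, the equation fails at this point, so it cannot hold for all real values of x and y for which both sides are defined.
The correct expansion is (x+y)² = x² + 2xy + y²; the cross term 2xy is missing.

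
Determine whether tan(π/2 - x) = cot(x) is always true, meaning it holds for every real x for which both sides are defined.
Claim: tan(π/2 - x) = cot(x).
Reasoning: tan(π/2 - x) = sin(π/2 - x)/cos(π/2 - x) = cos(x)/sin(x) = cot(x), using the cofunction identities sin(π/2 - x) = cos(x) and cos(π/2 - x) = sin(x).
So the two sides agree for every real x for which both sides are defined.

Conclusion: Yes, this is an identity.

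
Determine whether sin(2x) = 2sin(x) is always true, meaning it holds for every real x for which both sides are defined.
Claim: sin(2x) = 2sin(x).
Test a specific point where both sides are defined: x = -π/2.
LHS = sin(2x) ≈ 0.0000
RHS = 2sin(x) ≈ -2.0000
Since 0.0000 ≠ -2.0000, the equation fails at this point, so it cannot hold for every real x for which both sides are defined.
The correct double-angle formula is sin(2x) = 2sin(x)cos(x).

Conclusion: No, this is NOT an identity.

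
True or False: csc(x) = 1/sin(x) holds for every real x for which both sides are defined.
True.

Claim: csc(x) = 1/sin(x).
Reasoning: csc(x) is by definition the reciprocal of sin(x), wherever sin(x) ≠ 0.
So the two sides agree for every real x for which both sides are defined.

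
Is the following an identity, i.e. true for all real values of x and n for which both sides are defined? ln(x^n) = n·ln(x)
Claim: ln(x^n) = n·ln(x).
Reasoning: The right side requires x > 0. For x > 0, x^n = (e^(ln x))^n = e^(n·ln x), so taking ln of both sides gives ln(x^n) = n·ln(x).
So the two sides agree for all real values of x and n for which both sides are defined.

Conclusion: Yes, this is an identity.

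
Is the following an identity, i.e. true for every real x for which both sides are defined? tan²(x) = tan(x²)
No, this is NOT an identity.

Claim: tan²(x) = tan(x²).
Test a specific point where both sides are defined: x = π/4.
LHS = tan²(x) ≈ 1.0000
RHS = tan(x²) ≈ 0.7092
Since 1.0000 ≠ 0.7092, the equation fails at this point, so it cannot hold for every real x for which both sides are defined.
tan²(x) means (tan x)², squaring the output; tan(x²) squares the input. These are different functions.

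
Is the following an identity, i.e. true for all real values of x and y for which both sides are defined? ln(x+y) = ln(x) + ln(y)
No, this is NOT an identity.

Claim: ln(x+y) = ln(x) + ln(y).
Test a specific point where both sides are defined: x = 3, y = 3.
LHS = ln(x+y) ≈ 1.7918
RHS = ln(x) + ln(y) ≈ 2.1972
Since 1.7918 ≠ 2.1972, the equation fails at this point, so it cannot hold for all real values of x and y for which both sides are defined.
ln(x) + ln(y) = ln(xy), not ln(x+y).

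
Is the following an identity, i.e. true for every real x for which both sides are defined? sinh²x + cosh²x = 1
No, this is NOT an identity.

Claim: sinh²x + cosh²x = 1.
Test a specific point where both sides are defined: x = 3.
LHS = sinh²x + cosh²x ≈ 201.7156
RHS = 1 ≈ 1.0000
Since 201.7156 ≠ 1.0000, the equation fails at this point, so it cannot hold for every real x for which both sides are defined.
The correct hyperbolic identity is cosh²x - sinh²x = 1 (a difference); the sum sinh²x + cosh²x equals cosh(2x).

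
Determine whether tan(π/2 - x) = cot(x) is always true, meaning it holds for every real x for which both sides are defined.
Yes, this is an identity.

Claim: tan(π/2 - x) = cot(x).
Reasoning: tan(π/2 - x) = sin(π/2 - x)/cos(π/2 - x) = cos(x)/sin(x) = cot(x), using the cofunction identities sin(π/2 - x) = cos(x) and cos(π/2 - x) = sin(x).
So the two sides agree for every real x for which both sides are defined.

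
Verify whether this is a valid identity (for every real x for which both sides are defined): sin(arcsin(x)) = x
Claim: sin(arcsin(x)) = x.
Reasoning: For -1 ≤ x ≤ 1 (where arcsin is defined), arcsin(x) is by definition an angle whose sine equals x. Taking the sine of that angle returns x. (Note the other order, arcsin(sin x) = x, is NOT an identity.)
So the two sides agree for every real x for which both sides are defined.

Conclusion: Yes, this is an identity.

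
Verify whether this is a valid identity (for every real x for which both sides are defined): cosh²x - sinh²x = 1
Yes, this is an identity.

Claim: cosh²x - sinh²x = 1.
Reasoning: With cosh(x) = (e^x + e^-x)/2 and sinh(x) = (e^x - e^-x)/2: cosh²x = (e^(2x) + 2 + e^(-2x))/4 and sinh²x = (e^(2x) - 2 + e^(-2x))/4. Subtracting leaves 4/4 = 1.
So the two sides agree for every real x for which both sides are defined.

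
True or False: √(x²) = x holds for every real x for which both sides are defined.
False.

Claim: √(x²) = x.
Test a specific point where both sides are defined: x = -3.
LHS = √(x²) ≈ 3.0000
RHS = x ≈ -3.0000
Since 3.0000 ≠ -3.0000, the equation fails at this point, so it cannot hold for every real x for which both sides are defined.
√(x²) = |x|, which differs from x whenever x < 0 (both sides are defined for every real x).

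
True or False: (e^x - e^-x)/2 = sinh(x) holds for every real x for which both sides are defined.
True.

Claim: (e^x - e^-x)/2 = sinh(x).
Reasoning: This is exactly the definition of the hyperbolic sine: sinh(x) := (e^x - e^-x)/2.
So the two sides agree for every real x for which both sides are defined.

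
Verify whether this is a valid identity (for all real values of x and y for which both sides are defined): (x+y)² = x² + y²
No, this is NOT an identity.

Claim: (x+y)² = x² + y².
Test a specific point where both sides are defined: x = -1, y = 3/2.
LHS = (x+y)² ≈ 0.2500
RHS = x² + y² ≈ 3.2500
Since 0.2500 ≠ 3.2500, the equation fails at this point, so it cannot hold for all real values of x and y for which both sides are defined.
The correct expansion is (x+y)² = x² + 2xy + y²; the cross term 2xy is missing.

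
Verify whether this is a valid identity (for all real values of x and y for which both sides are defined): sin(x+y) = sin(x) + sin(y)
Claim: sin(x+y) = sin(x) + sin(y).
Test a specific point where both sides are defined: x = π/4, y = 3π/4.
LHS = sin(x+y) ≈ 0.0000
RHS = sin(x) + sin(y) ≈ 1.4142
Since 0.0000 ≠ 1.4142, the equation fails at this point, so it cannot hold for all real values of x and y for which both sides are defined.
The correct expansion is sin(x+y) = sin(x)cos(y) + cos(x)sin(y); sine is not additive.

Conclusion: No, this is NOT an identity.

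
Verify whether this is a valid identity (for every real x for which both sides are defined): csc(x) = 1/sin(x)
Yes, this is an identity.

Claim: csc(x) = 1/sin(x).
Reasoning: csc(x) is by definition the reciprocal of sin(x), wherever sin(x) ≠ 0.
So the two sides agree for every real x for which both sides are defined.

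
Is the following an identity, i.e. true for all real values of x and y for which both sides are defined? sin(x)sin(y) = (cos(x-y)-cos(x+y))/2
Claim: sin(x)sin(y) = (cos(x-y)-cos(x+y))/2.
Reasoning: cos(x-y) = cos(x)cos(y) + sin(x)sin(y) and cos(x+y) = cos(x)cos(y) - sin(x)sin(y). Subtracting, cos(x-y) - cos(x+y) = 2sin(x)sin(y); divide by 2.
So the two sides agree for all real values of x and y for which both sides are defined.

Conclusion: Yes, this is an identity.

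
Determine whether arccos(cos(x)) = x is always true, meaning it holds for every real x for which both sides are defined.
No, this is NOT an identity.

Claim: arccos(cos(x)) = x.
Test a specific point where both sides are defined: x = -π/2.
LHS = arccos(cos(x)) ≈ 1.5708
RHS = x ≈ -1.5708
Since 1.5708 ≠ -1.5708, the equation fails at this point, so it cannot hold for every real x for which both sides are defined.
arccos only returns values in [0, π], so arccos(cos(x)) = x holds only for x in that interval, not for all real x.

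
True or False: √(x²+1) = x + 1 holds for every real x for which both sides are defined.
False.

Claim: √(x²+1) = x + 1.
Test a specific point where both sides are defined: x = -3.
LHS = √(x²+1) ≈ 3.1623
RHS = x + 1 ≈ -2.0000
Since 3.1623 ≠ -2.0000, the equation fails at this point, so it cannot hold for every real x for which both sides are defined.
(x+1)² = x² + 2x + 1 ≠ x² + 1 unless x = 0.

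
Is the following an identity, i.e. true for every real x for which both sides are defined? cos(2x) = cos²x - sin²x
Claim: cos(2x) = cos²x - sin²x.
Reasoning: Put y = x in the addition formula cos(x+y) = cos(x)cos(y) - sin(x)sin(y): cos(2x) = cos²x - sin²x.
So the two sides agree for every real x for which both sides are defined.

Conclusion: Yes, this is an identity.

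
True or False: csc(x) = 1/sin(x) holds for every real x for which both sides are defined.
True.

Claim: csc(x) = 1/sin(x).
Reasoning: csc(x) is by definition the reciprocal of sin(x), wherever sin(x) ≠ 0.
So the two sides agree for every real x for which both sides are defined.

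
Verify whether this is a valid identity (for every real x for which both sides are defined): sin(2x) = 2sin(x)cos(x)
Claim: sin(2x) = 2sin(x)cos(x).
Reasoning: Put y = x in the addition formula sin(x+y) = sin(x)cos(y) + cos(x)sin(y): sin(2x) = sin(x)cos(x) + cos(x)sin(x) = 2sin(x)cos(x).
So the two sides agree for every real x for which both sides are defined.

Conclusion: Yes, this is an identity.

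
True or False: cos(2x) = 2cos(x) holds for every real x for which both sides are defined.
False.

Claim: cos(2x) = 2cos(x).
Test a specific point where both sides are defined: x = -π/4.
LHS = cos(2x) ≈ 0.0000
RHS = 2cos(x) ≈ 1.4142
Since 0.0000 ≠ 1.4142, the equation fails at this point, so it cannot hold for every real x for which both sides are defined.
The correct double-angle formula is cos(2x) = cos²x - sin²x.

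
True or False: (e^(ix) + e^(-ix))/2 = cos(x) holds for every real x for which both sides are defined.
True.

Claim: (e^(ix) + e^(-ix))/2 = cos(x).
Reasoning: By Euler's formula e^(ix) = cos(x) + i·sin(x) and e^(-ix) = cos(x) - i·sin(x). Adding cancels the sine terms: e^(ix) + e^(-ix) = 2cos(x); divide by 2.
So the two sides agree for every real x for which both sides are defined.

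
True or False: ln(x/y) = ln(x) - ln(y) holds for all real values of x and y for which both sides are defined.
True.

Claim: ln(x/y) = ln(x) - ln(y).
Reasoning: Both sides are simultaneously defined only when x, y > 0. Write x = e^p, y = e^q. Then x/y = e^(p-q), so ln(x/y) = p - q = ln(x) - ln(y).
So the two sides agree for all real values of x and y for which both sides are defined.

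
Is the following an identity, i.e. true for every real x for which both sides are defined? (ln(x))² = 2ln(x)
No, this is NOT an identity.

Claim: (ln(x))² = 2ln(x).
Test a specific point where both sides are defined: x = 2.
LHS = (ln(x))² ≈ 0.4805
RHS = 2ln(x) ≈ 1.3863
Since 0.4805 ≠ 1.3863, the equation fails at this point, so it cannot hold for every real x for which both sides are defined.
2ln(x) equals ln(x²), which is not the same as (ln x)².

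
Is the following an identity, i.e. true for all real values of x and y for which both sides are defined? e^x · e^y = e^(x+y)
Yes, this is an identity.

Claim: e^x · e^y = e^(x+y).
Reasoning: This is the law of exponents for a common base: multiplying powers adds exponents. E.g. from the series, (Σ x^j/j!)(Σ y^k/k!) = Σ_m (Σ_{j+k=m} x^j y^k/(j!k!)) = Σ_m (x+y)^m/m! by the binomial theorem.
So the two sides agree for all real values of x and y for which both sides are defined.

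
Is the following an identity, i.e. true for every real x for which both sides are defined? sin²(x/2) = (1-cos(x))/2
Yes, this is an identity.

Claim: sin²(x/2) = (1-cos(x))/2.
Reasoning: Use cos(2θ) = 1 - 2sin²θ with θ = x/2: cos(x) = 1 - 2sin²(x/2). Solving for sin²(x/2) gives (1 - cos(x))/2.
So the two sides agree for every real x for which both sides are defined.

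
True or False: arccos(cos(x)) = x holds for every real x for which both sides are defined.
Claim: arccos(cos(x)) = x.
Test a specific point where both sides are defined: x = -π/4.
LHS = arccos(cos(x)) ≈ 0.7854
RHS = x ≈ -0.7854
Since 0.7854 ≠ -0.7854, the equation fails at this point, so it cannot hold for every real x for which both sides are defined.
arccos only returns values in [0, π], so arccos(cos(x)) = x holds only for x in that interval, not for all real x.

Conclusion: False.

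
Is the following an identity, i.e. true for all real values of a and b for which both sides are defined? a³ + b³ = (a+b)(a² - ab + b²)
Yes, this is an identity.

Claim: a³ + b³ = (a+b)(a² - ab + b²).
Reasoning: Expand the right side: (a+b)(a² - ab + b²) = a³ - a²b + ab² + a²b - ab² + b³ = a³ + b³ (the middle terms cancel in pairs).
So the two sides agree for all real values of a and b for which both sides are defined.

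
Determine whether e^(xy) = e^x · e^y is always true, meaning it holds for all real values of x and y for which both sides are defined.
Claim: e^(xy) = e^x · e^y.
Test a specific point where both sides are defined: x = 1, y = 3.
LHS = e^(xy) ≈ 20.0855
RHS = e^x · e^y ≈ 54.5982
Since 20.0855 ≠ 54.5982, the equation fails at this point, so it cannot hold for all real values of x and y for which both sides are defined.
e^x · e^y = e^(x+y), not e^(xy).

Conclusion: No, this is NOT an identity.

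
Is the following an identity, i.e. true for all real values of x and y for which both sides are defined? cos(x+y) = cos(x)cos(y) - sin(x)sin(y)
Claim: cos(x+y) = cos(x)cos(y) - sin(x)sin(y).
Reasoning: By Euler's formula e^(i(x+y)) = e^(ix)·e^(iy) = (cos x + i·sin x)(cos y + i·sin y). The real part of the left side is cos(x+y); the real part of the product is cos(x)cos(y) - sin(x)sin(y) (since i·i = -1).
So the two sides agree for all real values of x and y for which both sides are defined.

Conclusion: Yes, this is an identity.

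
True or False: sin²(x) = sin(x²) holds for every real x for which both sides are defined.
False.

Claim: sin²(x) = sin(x²).
Test a specific point where both sides are defined: x = π/3.
LHS = sin²(x) ≈ 0.7500
RHS = sin(x²) ≈ 0.8897
Since 0.7500 ≠ 0.8897, the equation fails at this point, so it cannot hold for every real x for which both sides are defined.
sin²(x) means (sin x)², squaring the output; sin(x²) squares the input. These are different functions.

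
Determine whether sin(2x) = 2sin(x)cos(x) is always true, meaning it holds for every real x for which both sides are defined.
Claim: sin(2x) = 2sin(x)cos(x).
Reasoning: Put y = x in the addition formula sin(x+y) = sin(x)cos(y) + cos(x)sin(y): sin(2x) = sin(x)cos(x) + cos(x)sin(x) = 2sin(x)cos(x).
So the two sides agree for every real x for which both sides are defined.

Conclusion: Yes, this is an identity.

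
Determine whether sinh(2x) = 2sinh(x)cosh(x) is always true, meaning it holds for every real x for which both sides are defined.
Claim: sinh(2x) = 2sinh(x)cosh(x).
Reasoning: 2sinh(x)cosh(x) = 2 · (e^x - e^-x)/2 · (e^x + e^-x)/2 = (e^(2x) - e^(-2x))/2 = sinh(2x).
So the two sides agree for every real x for which both sides are defined.

Conclusion: Yes, this is an identity.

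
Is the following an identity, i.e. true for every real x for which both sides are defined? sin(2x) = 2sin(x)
No, this is NOT an identity.

Claim: sin(2x) = 2sin(x).
Test a specific point where both sides are defined: x = π/4.
LHS = sin(2x) ≈ 1.0000
RHS = 2sin(x) ≈ 1.4142
Since 1.0000 ≠ 1.4142, the equation fails at this point, so it cannot hold for every real x for which both sides are defined.
The correct double-angle formula is sin(2x) = 2sin(x)cos(x).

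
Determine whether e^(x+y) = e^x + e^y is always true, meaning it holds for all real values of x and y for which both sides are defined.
No, this is NOT an identity.

Claim: e^(x+y) = e^x + e^y.
Test a specific point where both sides are defined: x = 3/2, y = 5.
LHS = e^(x+y) ≈ 665.1416
RHS = e^x + e^y ≈ 152.8948
Since 665.1416 ≠ 152.8948, the equation fails at this point, so it cannot hold for all real values of x and y for which both sides are defined.
The correct rule is e^(x+y) = e^x · e^y (a product, not a sum).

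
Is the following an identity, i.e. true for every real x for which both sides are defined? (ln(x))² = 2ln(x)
Claim: (ln(x))² = 2ln(x).
Test a specific point where both sides are defined: x = 3.
LHS = (ln(x))² ≈ 1.2069
RHS = 2ln(x) ≈ 2.1972
Since 1.2069 ≠ 2.1972, the equation fails at this point, so it cannot hold for every real x for which both sides are defined.
2ln(x) equals ln(x²), which is not the same as (ln x)².

Conclusion: No, this is NOT an identity.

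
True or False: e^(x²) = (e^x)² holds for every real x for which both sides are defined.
Claim: e^(x²) = (e^x)².
Test a specific point where both sides are defined: x = 3/2.
LHS = e^(x²) ≈ 9.4877
RHS = (e^x)² ≈ 20.0855
Since 9.4877 ≠ 20.0855, the equation fails at this point, so it cannot hold for every real x for which both sides are defined.
(e^x)² = e^(2x), and 2x ≠ x² in general.

Conclusion: False.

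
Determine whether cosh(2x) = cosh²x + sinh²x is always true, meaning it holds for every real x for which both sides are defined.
Yes, this is an identity.

Claim: cosh(2x) = cosh²x + sinh²x.
Reasoning: cosh²x = (e^(2x) + 2 + e^(-2x))/4 and sinh²x = (e^(2x) - 2 + e^(-2x))/4. Adding gives (2e^(2x) + 2e^(-2x))/4 = (e^(2x) + e^(-2x))/2 = cosh(2x).
So the two sides agree for every real x for which both sides are defined.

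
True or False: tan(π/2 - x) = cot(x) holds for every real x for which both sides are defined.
Claim: tan(π/2 - x) = cot(x).
Reasoning: tan(π/2 - x) = sin(π/2 - x)/cos(π/2 - x) = cos(x)/sin(x) = cot(x), using the cofunction identities sin(π/2 - x) = cos(x) and cos(π/2 - x) = sin(x).
So the two sides agree for every real x for which both sides are defined.

Conclusion: True.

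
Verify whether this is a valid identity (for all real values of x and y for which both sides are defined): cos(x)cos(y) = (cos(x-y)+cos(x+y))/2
Yes, this is an identity.

Claim: cos(x)cos(y) = (cos(x-y)+cos(x+y))/2.
Reasoning: cos(x-y) = cos(x)cos(y) + sin(x)sin(y) and cos(x+y) = cos(x)cos(y) - sin(x)sin(y). Adding, cos(x-y) + cos(x+y) = 2cos(x)cos(y); divide by 2.
So the two sides agree for all real values of x and y for which both sides are defined.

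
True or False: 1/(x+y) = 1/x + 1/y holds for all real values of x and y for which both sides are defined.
False.

Claim: 1/(x+y) = 1/x + 1/y.
Test a specific point where both sides are defined: x = 4, y = 4.
LHS = 1/(x+y) ≈ 0.1250
RHS = 1/x + 1/y ≈ 0.5000
Since 0.1250 ≠ 0.5000, the equation fails at this point, so it cannot hold for all real values of x and y for which both sides are defined.
1/x + 1/y = (x+y)/(xy), which is not 1/(x+y).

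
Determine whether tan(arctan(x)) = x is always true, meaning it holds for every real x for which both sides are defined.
Yes, this is an identity.

Claim: tan(arctan(x)) = x.
Reasoning: For every real x, arctan(x) is by definition the angle in (-π/2, π/2) whose tangent equals x. Taking the tangent of that angle returns x.
So the two sides agree for every real x for which both sides are defined.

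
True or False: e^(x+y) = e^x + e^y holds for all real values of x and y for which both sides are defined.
Claim: e^(x+y) = e^x + e^y.
Test a specific point where both sides are defined: x = 1, y = -1.
LHS = e^(x+y) ≈ 1.0000
RHS = e^x + e^y ≈ 3.0862
Since 1.0000 ≠ 3.0862, the equation fails at this point, so it cannot hold for all real values of x and y for which both sides are defined.
The correct rule is e^(x+y) = e^x · e^y (a product, not a sum).

Conclusion: False.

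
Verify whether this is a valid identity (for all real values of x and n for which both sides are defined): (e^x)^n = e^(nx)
Yes, this is an identity.

Claim: (e^x)^n = e^(nx).
Reasoning: e^x is a positive real number, and for a positive base B and real exponent n, B^n = e^(n·ln B). With B = e^x, ln B = x, so (e^x)^n = e^(n·x).
So the two sides agree for all real values of x and n for which both sides are defined.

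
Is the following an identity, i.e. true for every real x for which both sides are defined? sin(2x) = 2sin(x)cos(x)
Yes, this is an identity.

Claim: sin(2x) = 2sin(x)cos(x).
Reasoning: Put y = x in the addition formula sin(x+y) = sin(x)cos(y) + cos(x)sin(y): sin(2x) = sin(x)cos(x) + cos(x)sin(x) = 2sin(x)cos(x).
So the two sides agree for every real x for which both sides are defined.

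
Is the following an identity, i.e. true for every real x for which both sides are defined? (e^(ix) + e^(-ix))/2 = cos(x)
Yes, this is an identity.

Claim: (e^(ix) + e^(-ix))/2 = cos(x).
Reasoning: By Euler's formula e^(ix) = cos(x) + i·sin(x) and e^(-ix) = cos(x) - i·sin(x). Adding cancels the sine terms: e^(ix) + e^(-ix) = 2cos(x); divide by 2.
So the two sides agree for every real x for which both sides are defined.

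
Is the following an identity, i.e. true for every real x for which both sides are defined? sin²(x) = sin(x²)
No, this is NOT an identity.

Claim: sin²(x) = sin(x²).
Test a specific point where both sides are defined: x = 2π/3.
LHS = sin²(x) ≈ 0.7500
RHS = sin(x²) ≈ -0.9474
Since 0.7500 ≠ -0.9474, the equation fails at this point, so it cannot hold for every real x for which both sides are defined.
sin²(x) means (sin x)², squaring the output; sin(x²) squares the input. These are different functions.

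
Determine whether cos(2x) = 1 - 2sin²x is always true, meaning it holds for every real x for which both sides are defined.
Claim: cos(2x) = 1 - 2sin²x.
Reasoning: cos(2x) = cos²x - sin²x. Replace cos²x by 1 - sin²x: (1 - sin²x) - sin²x = 1 - 2sin²x.
So the two sides agree for every real x for which both sides are defined.

Conclusion: Yes, this is an identity.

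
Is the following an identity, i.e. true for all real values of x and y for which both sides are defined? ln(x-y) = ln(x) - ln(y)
No, this is NOT an identity.

Claim: ln(x-y) = ln(x) - ln(y).
Test a specific point where both sides are defined: x = 3/2, y = 1/2.
LHS = ln(x-y) ≈ 0.0000
RHS = ln(x) - ln(y) ≈ 1.0986
Since 0.0000 ≠ 1.0986, the equation fails at this point, so it cannot hold for all real values of x and y for which both sides are defined.
ln(x) - ln(y) = ln(x/y), not ln(x-y).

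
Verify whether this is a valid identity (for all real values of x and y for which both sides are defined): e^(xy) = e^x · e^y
No, this is NOT an identity.

Claim: e^(xy) = e^x · e^y.
Test a specific point where both sides are defined: x = 2, y = 4.
LHS = e^(xy) ≈ 2980.9580
RHS = e^x · e^y ≈ 403.4288
Since 2980.9580 ≠ 403.4288, the equation fails at this point, so it cannot hold for all real values of x and y for which both sides are defined.
e^x · e^y = e^(x+y), not e^(xy).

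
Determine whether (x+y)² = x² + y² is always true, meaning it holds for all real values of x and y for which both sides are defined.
No, this is NOT an identity.

Claim: (x+y)² = x² + y².
Test a specific point where both sides are defined: x = 1, y = -1.
LHS = (x+y)² ≈ 0.0000
RHS = x² + y² ≈ 2.0000
Since 0.0000 ≠ 2.0000, the equation fails at this point, so it cannot hold for all real values of x and y for which both sides are defined.
The correct expansion is (x+y)² = x² + 2xy + y²; the cross term 2xy is missing.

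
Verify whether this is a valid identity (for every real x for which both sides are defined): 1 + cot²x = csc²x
Yes, this is an identity.

Claim: 1 + cot²x = csc²x.
Reasoning: Start from sin²x + cos²x = 1 and divide every term by sin²x (allowed wherever cot x and csc x are defined): 1 + cot²x = 1/sin²x = csc²x.
So the two sides agree for every real x for which both sides are defined.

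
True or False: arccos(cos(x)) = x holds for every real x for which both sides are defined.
Claim: arccos(cos(x)) = x.
Test a specific point where both sides are defined: x = -π/4.
LHS = arccos(cos(x)) ≈ 0.7854
RHS = x ≈ -0.7854
Since 0.7854 ≠ -0.7854, the equation fails at this point, so it cannot hold for every real x for which both sides are defined.
arccos only returns values in [0, π], so arccos(cos(x)) = x holds only for x in that interval, not for all real x.

Conclusion: False.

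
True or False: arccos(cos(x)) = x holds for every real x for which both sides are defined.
Claim: arccos(cos(x)) = x.
Test a specific point where both sides are defined: x = -π/3.
LHS = arccos(cos(x)) ≈ 1.0472
RHS = x ≈ -1.0472
Since 1.0472 ≠ -1.0472, the equation fails at this point, so it cannot hold for every real x for which both sides are defined.
arccos only returns values in [0, π], so arccos(cos(x)) = x holds only for x in that interval, not for all real x.

Conclusion: False.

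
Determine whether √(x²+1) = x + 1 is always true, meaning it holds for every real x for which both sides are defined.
Claim: √(x²+1) = x + 1.
Test a specific point where both sides are defined: x = 4.
LHS = √(x²+1) ≈ 4.1231
RHS = x + 1 ≈ 5.0000
Since 4.1231 ≠ 5.0000, the equation fails at this point, so it cannot hold for every real x for which both sides are defined.
(x+1)² = x² + 2x + 1 ≠ x² + 1 unless x = 0.

Conclusion: No, this is NOT an identity.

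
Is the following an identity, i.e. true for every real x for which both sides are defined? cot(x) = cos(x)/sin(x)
Claim: cot(x) = cos(x)/sin(x).
Reasoning: cot(x) is defined as 1/tan(x) = 1/(sin(x)/cos(x)) = cos(x)/sin(x), wherever sin(x) ≠ 0.
So the two sides agree for every real x for which both sides are defined.

Conclusion: Yes, this is an identity.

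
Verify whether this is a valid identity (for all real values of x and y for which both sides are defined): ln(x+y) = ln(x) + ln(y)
Claim: ln(x+y) = ln(x) + ln(y).
Test a specific point where both sides are defined: x = 5, y = 2.
LHS = ln(x+y) ≈ 1.9459
RHS = ln(x) + ln(y) ≈ 2.3026
Since 1.9459 ≠ 2.3026, the equation fails at this point, so it cannot hold for all real values of x and y for which both sides are defined.
ln(x) + ln(y) = ln(xy), not ln(x+y).

Conclusion: No, this is NOT an identity.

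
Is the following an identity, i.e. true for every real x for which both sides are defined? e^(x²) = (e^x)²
Claim: e^(x²) = (e^x)².
Test a specific point where both sides are defined: x = -1.
LHS = e^(x²) ≈ 2.7183
RHS = (e^x)² ≈ 0.1353
Since 2.7183 ≠ 0.1353, the equation fails at this point, so it cannot hold for every real x for which both sides are defined.
(e^x)² = e^(2x), and 2x ≠ x² in general.

Conclusion: No, this is NOT an identity.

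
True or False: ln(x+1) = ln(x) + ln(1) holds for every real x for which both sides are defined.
False.

Claim: ln(x+1) = ln(x) + ln(1).
Test a specific point where both sides are defined: x = 1/2.
LHS = ln(x+1) ≈ 0.4055
RHS = ln(x) + ln(1) ≈ -0.6931
Since 0.4055 ≠ -0.6931, the equation fails at this point, so it cannot hold for every real x for which both sides are defined.
ln(1) = 0, so the right side is just ln(x), which differs from ln(x+1).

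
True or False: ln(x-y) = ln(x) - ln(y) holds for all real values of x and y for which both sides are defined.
False.

Claim: ln(x-y) = ln(x) - ln(y).
Test a specific point where both sides are defined: x = 5, y = 1/2.
LHS = ln(x-y) ≈ 1.5041
RHS = ln(x) - ln(y) ≈ 2.3026
Since 1.5041 ≠ 2.3026, the equation fails at this point, so it cannot hold for all real values of x and y for which both sides are defined.
ln(x) - ln(y) = ln(x/y), not ln(x-y).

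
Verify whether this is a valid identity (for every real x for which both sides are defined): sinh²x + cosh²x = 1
No, this is NOT an identity.

Claim: sinh²x + cosh²x = 1.
Test a specific point where both sides are defined: x = -1.
LHS = sinh²x + cosh²x ≈ 3.7622
RHS = 1 ≈ 1.0000
Since 3.7622 ≠ 1.0000, the equation fails at this point, so it cannot hold for every real x for which both sides are defined.
The correct hyperbolic identity is cosh²x - sinh²x = 1 (a difference); the sum sinh²x + cosh²x equals cosh(2x).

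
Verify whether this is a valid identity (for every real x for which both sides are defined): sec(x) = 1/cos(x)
Yes, this is an identity.

Claim: sec(x) = 1/cos(x).
Reasoning: sec(x) is by definition the reciprocal of cos(x), wherever cos(x) ≠ 0.
So the two sides agree for every real x for which both sides are defined.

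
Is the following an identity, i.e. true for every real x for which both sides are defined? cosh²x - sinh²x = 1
Yes, this is an identity.

Claim: cosh²x - sinh²x = 1.
Reasoning: With cosh(x) = (e^x + e^-x)/2 and sinh(x) = (e^x - e^-x)/2: cosh²x = (e^(2x) + 2 + e^(-2x))/4 and sinh²x = (e^(2x) - 2 + e^(-2x))/4. Subtracting leaves 4/4 = 1.
So the two sides agree for every real x for which both sides are defined.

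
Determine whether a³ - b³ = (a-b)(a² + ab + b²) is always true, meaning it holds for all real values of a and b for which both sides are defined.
Claim: a³ - b³ = (a-b)(a² + ab + b²).
Reasoning: Expand the right side: (a-b)(a² + ab + b²) = a³ + a²b + ab² - a²b - ab² - b³ = a³ - b³ (the middle terms cancel in pairs).
So the two sides agree for all real values of a and b for which both sides are defined.

Conclusion: Yes, this is an identity.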